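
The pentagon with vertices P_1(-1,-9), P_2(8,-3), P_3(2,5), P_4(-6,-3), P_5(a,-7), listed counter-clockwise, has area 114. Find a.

Write out the shoelace sum; only the two edges meeting at P_5 involve a:
2·Area = [((-6)·(-7) − a·(-3)) + (a·(-9) − (-1)·(-7))] + 145
       = -6·a + 180 = 228
⇒ a = -8.

-8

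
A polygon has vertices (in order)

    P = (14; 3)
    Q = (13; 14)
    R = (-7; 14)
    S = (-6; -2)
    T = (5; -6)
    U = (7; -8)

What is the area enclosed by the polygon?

358

Σ = (157) + (280) + (98) + (46) + (2) + (133) = 716
Area = |Σ|/2 = 358.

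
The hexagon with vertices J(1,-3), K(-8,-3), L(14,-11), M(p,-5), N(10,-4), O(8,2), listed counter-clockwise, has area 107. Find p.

Write out the shoelace sum; only the two edges meeting at M involve p:
2·Area = [(14·(-5) − p·(-11)) + (p·(-4) − 10·(-5))] + 129
       = 7·p + 109 = 214
⇒ p = 15.

15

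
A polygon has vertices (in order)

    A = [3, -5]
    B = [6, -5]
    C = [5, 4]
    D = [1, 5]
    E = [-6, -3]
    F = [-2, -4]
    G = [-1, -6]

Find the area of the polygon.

Σ = (15) + (49) + (21) + (27) + (18) + (8) + (23) = 161
Area = |Σ|/2 = 80.5.

80.5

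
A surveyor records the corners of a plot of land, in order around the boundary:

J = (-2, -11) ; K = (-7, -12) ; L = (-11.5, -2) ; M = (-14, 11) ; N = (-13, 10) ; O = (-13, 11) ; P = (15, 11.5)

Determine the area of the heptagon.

399

Apply the surveyor's formula: 2A = Σ (x_i·y_{i+1} − x_{i+1}·y_i), indices taken mod 7.
Cross-terms: -53, -124, -154.5, 3, -13, -314.5, -142  ⇒  Σ = -798
Area = |Σ|/2 = 399.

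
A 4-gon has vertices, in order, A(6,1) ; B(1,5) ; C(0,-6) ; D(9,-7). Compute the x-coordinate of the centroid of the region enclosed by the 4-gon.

181/48

Apply the shoelace (surveyor's) formula. First the cross-terms c_i = x_i·y_{i+1} − x_{i+1}·y_i:
  29, -6, 54, 51  ⇒  2A = 128, A = 64.
Then Σ (x_i + x_{i+1})·c_i = 1448, so x̄ = 1448 / (6·64) = 181/48.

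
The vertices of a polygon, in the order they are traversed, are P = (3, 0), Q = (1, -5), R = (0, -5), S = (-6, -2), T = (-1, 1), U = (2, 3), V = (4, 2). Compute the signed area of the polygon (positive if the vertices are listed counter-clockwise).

Σ = (-15) + (-5) + (-30) + (-8) + (-5) + (-8) + (-6) = -77
Signed area = Σ/2 = -38.5 (negative ⇒ clockwise traversal).

-38.5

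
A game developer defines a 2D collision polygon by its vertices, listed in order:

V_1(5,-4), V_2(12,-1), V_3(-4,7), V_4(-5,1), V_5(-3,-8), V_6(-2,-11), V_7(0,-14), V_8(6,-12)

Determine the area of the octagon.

181

Cross-terms: 43, 80, 31, 43, 17, 28, 84, 36  ⇒  Σ = 362
Area = |Σ|/2 = 181.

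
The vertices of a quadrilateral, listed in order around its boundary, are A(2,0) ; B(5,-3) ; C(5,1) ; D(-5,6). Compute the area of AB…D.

18.5

Apply the shoelace formula: 2A = Σ (x_i·y_{i+1} − x_{i+1}·y_i), indices taken mod 4.
Σ = (-6) + (20) + (35) + (-12) = 37
Area = |Σ|/2 = 18.5.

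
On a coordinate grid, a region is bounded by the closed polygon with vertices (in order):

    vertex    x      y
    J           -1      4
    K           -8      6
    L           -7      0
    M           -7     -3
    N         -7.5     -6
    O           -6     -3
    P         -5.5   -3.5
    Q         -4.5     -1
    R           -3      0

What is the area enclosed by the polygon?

Apply the shoelace formula: 2A = Σ (x_i·y_{i+1} − x_{i+1}·y_i), indices taken mod 9.
Cross-terms: 26, 42, 21, 19.5, -13.5, 4.5, -10.25, -3, -12  ⇒  Σ = 74.25
Area = |Σ|/2 = 37.125.

37.125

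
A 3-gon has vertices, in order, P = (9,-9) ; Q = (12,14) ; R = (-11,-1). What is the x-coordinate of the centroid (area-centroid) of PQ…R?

10/3

Apply the shoelace (surveyor's) formula. First the cross-terms c_i = x_i·y_{i+1} − x_{i+1}·y_i:
  234, 142, 108  ⇒  2A = 484, A = 242.
Then Σ (x_i + x_{i+1})·c_i = 4840, so x̄ = 4840 / (6·242) = 10/3.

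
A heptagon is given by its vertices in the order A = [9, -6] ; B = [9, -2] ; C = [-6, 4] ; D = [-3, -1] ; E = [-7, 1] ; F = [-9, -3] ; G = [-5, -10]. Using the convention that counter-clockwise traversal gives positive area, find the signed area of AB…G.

146.5

Apply the shoelace (surveyor's) formula: 2A = Σ (x_i·y_{i+1} − x_{i+1}·y_i), indices taken mod 7.
Σ = (36) + (24) + (18) + (-10) + (30) + (75) + (120) = 293
Signed area = Σ/2 = 146.5 (positive ⇒ counter-clockwise traversal).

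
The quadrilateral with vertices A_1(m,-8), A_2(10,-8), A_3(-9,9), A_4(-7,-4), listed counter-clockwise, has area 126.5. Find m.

Write out the shoelace sum; only the two edges meeting at A_1 involve m:
2·Area = [((-7)·(-8) − m·(-4)) + (m·(-8) − 10·(-8))] + 117
       = -4·m + 253 = 253
⇒ m = 0.

0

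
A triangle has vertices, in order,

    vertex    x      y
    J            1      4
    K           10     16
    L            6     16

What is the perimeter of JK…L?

|JK| = √((9)² + (12)²) = √225 = 15
|KL| = √((-4)² + (0)²) = √16 = 4
|LJ| = √((-5)² + (-12)²) = √169 = 13
Perimeter = 15 + 4 + 13 = 32.

32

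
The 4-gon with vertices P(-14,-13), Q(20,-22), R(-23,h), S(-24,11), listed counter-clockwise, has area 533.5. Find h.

18

The doubled signed area Σ (x_i y_{i+1} − x_{i+1} y_i) is linear in h.
With h=0 it equals 275; the coefficient of h is 44 (from the two edges through R).
So 44·h + 275 = 2·533.5 = 1067 ⇒ h = 18.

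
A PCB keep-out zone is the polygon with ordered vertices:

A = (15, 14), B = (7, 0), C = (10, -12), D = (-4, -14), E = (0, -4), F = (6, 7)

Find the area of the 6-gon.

175.5

Apply the surveyor's formula: 2A = Σ (x_i·y_{i+1} − x_{i+1}·y_i), indices taken mod 6.
Σ = (-98) + (-84) + (-188) + (16) + (24) + (-21) = -351
Area = |Σ|/2 = 175.5.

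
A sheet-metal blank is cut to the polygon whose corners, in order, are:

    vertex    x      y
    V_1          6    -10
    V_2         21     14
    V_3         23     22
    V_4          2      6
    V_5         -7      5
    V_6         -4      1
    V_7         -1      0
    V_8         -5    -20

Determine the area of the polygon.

Apply the shoelace (surveyor's) formula: 2A = Σ (x_i·y_{i+1} − x_{i+1}·y_i), indices taken mod 8.
Cross-terms: 294, 140, 94, 52, 13, 1, 20, 170  ⇒  Σ = 784
Area = |Σ|/2 = 392.

392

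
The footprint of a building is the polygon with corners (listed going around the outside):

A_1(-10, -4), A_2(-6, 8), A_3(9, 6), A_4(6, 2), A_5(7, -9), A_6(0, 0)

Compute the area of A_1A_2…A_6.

Cross-terms: -104, -108, -18, -68, 0, 0  ⇒  Σ = -298
Area = |Σ|/2 = 149.

149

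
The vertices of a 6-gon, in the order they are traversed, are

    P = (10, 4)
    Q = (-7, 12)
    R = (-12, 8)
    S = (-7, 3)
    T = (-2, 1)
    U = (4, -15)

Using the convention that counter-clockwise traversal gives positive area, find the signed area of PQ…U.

223.5

Apply the surveyor's formula: 2A = Σ (x_i·y_{i+1} − x_{i+1}·y_i), indices taken mod 6.
Σ = (148) + (88) + (20) + (-1) + (26) + (166) = 447
Signed area = Σ/2 = 223.5 (positive ⇒ counter-clockwise traversal).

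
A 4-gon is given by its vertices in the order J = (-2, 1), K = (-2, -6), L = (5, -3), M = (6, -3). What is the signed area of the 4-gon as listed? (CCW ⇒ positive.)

26.5

Apply the surveyor's formula: 2A = Σ (x_i·y_{i+1} − x_{i+1}·y_i), indices taken mod 4.
J→K: (-2)(-6) − (-2)(1) = 14
K→L: (-2)(-3) − (5)(-6) = 36
L→M: (5)(-3) − (6)(-3) = 3
M→J: (6)(1) − (-2)(-3) = 0
Σ = 53
Signed area = Σ/2 = 26.5 (positive ⇒ counter-clockwise traversal).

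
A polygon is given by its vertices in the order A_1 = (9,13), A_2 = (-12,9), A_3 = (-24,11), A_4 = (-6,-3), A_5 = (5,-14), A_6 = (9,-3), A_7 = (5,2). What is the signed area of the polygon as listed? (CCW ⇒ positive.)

374.5

Apply Gauss's area formula: 2A = Σ (x_i·y_{i+1} − x_{i+1}·y_i), indices taken mod 7.
Σ = (237) + (84) + (138) + (99) + (111) + (33) + (47) = 749
Signed area = Σ/2 = 374.5 (positive ⇒ counter-clockwise traversal).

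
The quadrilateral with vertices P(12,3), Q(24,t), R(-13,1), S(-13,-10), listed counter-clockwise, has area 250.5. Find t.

Write out the shoelace sum; only the two edges meeting at Q involve t:
2·Area = [(12·t − 24·3) + (24·1 − (-13)·t)] + 224
       = 25·t + 176 = 501
⇒ t = 13.

13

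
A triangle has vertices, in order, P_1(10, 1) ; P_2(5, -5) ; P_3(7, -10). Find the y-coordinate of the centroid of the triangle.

-14/3

Apply Gauss's area formula. First the cross-terms c_i = x_i·y_{i+1} − x_{i+1}·y_i:
  -55, -15, 107  ⇒  2A = 37, A = 18.5.
Then Σ (y_i + y_{i+1})·c_i = -518, so ȳ = -518 / (6·18.5) = -14/3.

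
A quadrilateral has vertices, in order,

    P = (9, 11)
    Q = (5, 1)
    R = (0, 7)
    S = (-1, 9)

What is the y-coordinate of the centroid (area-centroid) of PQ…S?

125/18

Apply the surveyor's formula. First the cross-terms c_i = x_i·y_{i+1} − x_{i+1}·y_i:
  -46, 35, 7, -92  ⇒  2A = -96, A = -48.
Then Σ (y_i + y_{i+1})·c_i = -2000, so ȳ = -2000 / (6·(-48)) = 125/18.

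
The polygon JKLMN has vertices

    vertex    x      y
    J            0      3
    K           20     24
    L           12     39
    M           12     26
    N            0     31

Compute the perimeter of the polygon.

|JK| = √((20)² + (21)²) = √841 = 29
|KL| = √((-8)² + (15)²) = √289 = 17
|LM| = √((0)² + (-13)²) = √169 = 13
|MN| = √((-12)² + (5)²) = √169 = 13
|NJ| = √((0)² + (-28)²) = √784 = 28
Perimeter = 29 + 17 + 13 + 13 + 28 = 100.

100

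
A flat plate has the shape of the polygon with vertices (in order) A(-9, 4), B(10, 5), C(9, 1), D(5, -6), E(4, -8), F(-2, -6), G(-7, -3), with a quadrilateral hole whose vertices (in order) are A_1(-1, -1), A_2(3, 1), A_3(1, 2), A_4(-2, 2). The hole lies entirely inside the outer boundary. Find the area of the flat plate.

Outer boundary:
Apply the surveyor's formula: 2A = Σ (x_i·y_{i+1} − x_{i+1}·y_i), indices taken mod 7.
Σ = (-85) + (-35) + (-59) + (-16) + (-40) + (-36) + (-55) = -326
Area = |Σ|/2 = 163.
Hole:
Apply Gauss's area formula: 2A = Σ (x_i·y_{i+1} − x_{i+1}·y_i), indices taken mod 4.
A_1→A_2: (-1)(1) − (3)(-1) = 2
A_2→A_3: (3)(2) − (1)(1) = 5
A_3→A_4: (1)(2) − (-2)(2) = 6
A_4→A_1: (-2)(-1) − (-1)(2) = 4
Σ = 17
Area = |Σ|/2 = 8.5.
Net area = 163 − 8.5 = 154.5.

154.5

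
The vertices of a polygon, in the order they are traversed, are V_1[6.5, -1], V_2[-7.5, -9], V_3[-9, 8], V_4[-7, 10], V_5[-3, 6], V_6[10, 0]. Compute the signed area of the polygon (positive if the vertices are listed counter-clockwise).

Apply Gauss's area formula: 2A = Σ (x_i·y_{i+1} − x_{i+1}·y_i), indices taken mod 6.
Σ = (-66) + (-141) + (-34) + (-12) + (-60) + (-10) = -323
Signed area = Σ/2 = -161.5 (negative ⇒ clockwise traversal).

-161.5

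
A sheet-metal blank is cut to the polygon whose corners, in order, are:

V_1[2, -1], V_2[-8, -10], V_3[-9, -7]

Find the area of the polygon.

Apply Gauss's area formula: 2A = Σ (x_i·y_{i+1} − x_{i+1}·y_i), indices taken mod 3.
Cross-terms: -28, -34, 23  ⇒  Σ = -39
Area = |Σ|/2 = 19.5.

19.5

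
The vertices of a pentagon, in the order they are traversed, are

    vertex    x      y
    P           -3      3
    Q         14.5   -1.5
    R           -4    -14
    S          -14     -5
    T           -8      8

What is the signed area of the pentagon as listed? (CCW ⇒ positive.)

-288

Apply the shoelace formula: 2A = Σ (x_i·y_{i+1} − x_{i+1}·y_i), indices taken mod 5.
Σ = (-39) + (-209) + (-176) + (-152) + (0) = -576
Signed area = Σ/2 = -288 (negative ⇒ clockwise traversal).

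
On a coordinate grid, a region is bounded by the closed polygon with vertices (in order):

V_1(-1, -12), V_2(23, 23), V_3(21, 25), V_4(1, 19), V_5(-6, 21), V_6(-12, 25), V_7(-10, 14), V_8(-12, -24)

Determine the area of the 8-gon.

783

Σ = (253) + (92) + (374) + (135) + (102) + (82) + (408) + (120) = 1566
Area = |Σ|/2 = 783.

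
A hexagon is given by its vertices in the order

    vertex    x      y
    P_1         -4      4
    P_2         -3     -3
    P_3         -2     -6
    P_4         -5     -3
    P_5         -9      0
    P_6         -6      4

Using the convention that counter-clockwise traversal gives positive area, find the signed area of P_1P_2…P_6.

-29.5

Apply the surveyor's formula: 2A = Σ (x_i·y_{i+1} − x_{i+1}·y_i), indices taken mod 6.
Cross-terms: 24, 12, -24, -27, -36, -8  ⇒  Σ = -59
Signed area = Σ/2 = -29.5 (negative ⇒ clockwise traversal).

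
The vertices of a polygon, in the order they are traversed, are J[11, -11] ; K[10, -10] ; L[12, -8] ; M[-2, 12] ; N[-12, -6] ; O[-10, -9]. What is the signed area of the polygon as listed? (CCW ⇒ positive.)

Σ = (0) + (40) + (128) + (156) + (48) + (209) = 581
Signed area = Σ/2 = 290.5 (positive ⇒ counter-clockwise traversal).

290.5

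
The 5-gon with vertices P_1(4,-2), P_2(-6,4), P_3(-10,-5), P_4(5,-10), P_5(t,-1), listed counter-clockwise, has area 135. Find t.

9

The doubled signed area Σ (x_i y_{i+1} − x_{i+1} y_i) is linear in t.
With t=0 it equals 198; the coefficient of t is 8 (from the two edges through P_5).
So 8·t + 198 = 2·135 = 270 ⇒ t = 9.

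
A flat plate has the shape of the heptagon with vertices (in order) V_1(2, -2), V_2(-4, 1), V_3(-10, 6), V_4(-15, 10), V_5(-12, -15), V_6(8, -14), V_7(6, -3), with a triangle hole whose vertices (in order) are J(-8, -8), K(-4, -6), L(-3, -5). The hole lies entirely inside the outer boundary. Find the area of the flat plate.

Outer boundary:
Apply the shoelace (surveyor's) formula: 2A = Σ (x_i·y_{i+1} − x_{i+1}·y_i), indices taken mod 7.
V_1→V_2: (2)(1) − (-4)(-2) = -6
V_2→V_3: (-4)(6) − (-10)(1) = -14
V_3→V_4: (-10)(10) − (-15)(6) = -10
V_4→V_5: (-15)(-15) − (-12)(10) = 345
V_5→V_6: (-12)(-14) − (8)(-15) = 288
V_6→V_7: (8)(-3) − (6)(-14) = 60
V_7→V_1: (6)(-2) − (2)(-3) = -6
Σ = 657
Area = |Σ|/2 = 328.5.
Hole:
Apply the shoelace formula: 2A = Σ (x_i·y_{i+1} − x_{i+1}·y_i), indices taken mod 3.
Cross-terms: 16, 2, -16  ⇒  Σ = 2
Area = |Σ|/2 = 1.
Net area = 328.5 − 1 = 327.5.

327.5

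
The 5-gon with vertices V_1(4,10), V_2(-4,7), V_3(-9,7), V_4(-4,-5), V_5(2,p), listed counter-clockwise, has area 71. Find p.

8

Write out the shoelace sum; only the two edges meeting at V_5 involve p:
2·Area = [((-4)·p − 2·(-5)) + (2·10 − 4·p)] + 176
       = -8·p + 206 = 142
⇒ p = 8.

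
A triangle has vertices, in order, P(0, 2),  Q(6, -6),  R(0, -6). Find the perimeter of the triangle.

24

|PQ| = √((6)² + (-8)²) = √100 = 10
|QR| = √((-6)² + (0)²) = √36 = 6
|RP| = √((0)² + (8)²) = √64 = 8
Perimeter = 10 + 6 + 8 = 24.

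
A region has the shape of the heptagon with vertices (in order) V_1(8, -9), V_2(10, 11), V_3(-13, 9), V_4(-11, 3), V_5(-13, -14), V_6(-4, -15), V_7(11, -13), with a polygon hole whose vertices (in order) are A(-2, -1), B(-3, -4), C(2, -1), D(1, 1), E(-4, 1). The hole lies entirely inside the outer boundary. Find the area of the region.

497.5

Outer boundary:
Cross-terms: 178, 233, 60, 193, 139, 217, 5  ⇒  Σ = 1025
Area = |Σ|/2 = 512.5.
Hole:
Σ = (5) + (11) + (3) + (5) + (6) = 30
Area = |Σ|/2 = 15.
Net area = 512.5 − 15 = 497.5.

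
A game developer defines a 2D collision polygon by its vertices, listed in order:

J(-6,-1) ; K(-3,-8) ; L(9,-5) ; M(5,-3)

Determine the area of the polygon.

Apply the shoelace formula: 2A = Σ (x_i·y_{i+1} − x_{i+1}·y_i), indices taken mod 4.
Σ = (45) + (87) + (-2) + (-23) = 107
Area = |Σ|/2 = 53.5.

53.5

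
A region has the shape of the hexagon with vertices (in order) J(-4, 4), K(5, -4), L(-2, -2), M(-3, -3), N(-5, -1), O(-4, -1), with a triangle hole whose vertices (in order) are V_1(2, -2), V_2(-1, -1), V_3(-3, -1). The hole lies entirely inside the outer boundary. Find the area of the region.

25.5

Outer boundary:
Σ = (-4) + (-18) + (0) + (-12) + (1) + (-20) = -53
Area = |Σ|/2 = 26.5.
Hole:
Apply the shoelace (surveyor's) formula: 2A = Σ (x_i·y_{i+1} − x_{i+1}·y_i), indices taken mod 3.
Σ = (-4) + (-2) + (8) = 2
Area = |Σ|/2 = 1.
Net area = 26.5 − 1 = 25.5.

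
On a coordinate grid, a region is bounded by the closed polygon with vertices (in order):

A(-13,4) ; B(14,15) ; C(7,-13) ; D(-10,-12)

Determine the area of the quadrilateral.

474

Cross-terms: -251, -287, -214, -196  ⇒  Σ = -948
Area = |Σ|/2 = 474.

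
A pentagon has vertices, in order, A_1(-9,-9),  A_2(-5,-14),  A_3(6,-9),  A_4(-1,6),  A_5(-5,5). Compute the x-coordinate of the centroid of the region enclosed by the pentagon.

-95/44

Apply the shoelace (surveyor's) formula. First the cross-terms c_i = x_i·y_{i+1} − x_{i+1}·y_i:
  81, 129, 27, 25, 90  ⇒  2A = 352, A = 176.
Then Σ (x_i + x_{i+1})·c_i = -2280, so x̄ = -2280 / (6·176) = -95/44.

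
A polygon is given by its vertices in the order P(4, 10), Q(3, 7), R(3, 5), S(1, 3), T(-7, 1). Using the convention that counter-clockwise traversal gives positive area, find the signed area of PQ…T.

Apply the shoelace (surveyor's) formula: 2A = Σ (x_i·y_{i+1} − x_{i+1}·y_i), indices taken mod 5.
Σ = (-2) + (-6) + (4) + (22) + (-74) = -56
Signed area = Σ/2 = -28 (negative ⇒ clockwise traversal).

-28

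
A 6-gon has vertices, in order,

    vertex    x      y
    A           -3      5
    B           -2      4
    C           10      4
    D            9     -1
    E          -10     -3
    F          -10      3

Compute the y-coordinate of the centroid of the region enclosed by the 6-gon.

40/39

Apply the shoelace formula. First the cross-terms c_i = x_i·y_{i+1} − x_{i+1}·y_i:
  -2, -48, -46, -37, -60, -41  ⇒  2A = -234, A = -117.
Then Σ (y_i + y_{i+1})·c_i = -720, so ȳ = -720 / (6·(-117)) = 40/39.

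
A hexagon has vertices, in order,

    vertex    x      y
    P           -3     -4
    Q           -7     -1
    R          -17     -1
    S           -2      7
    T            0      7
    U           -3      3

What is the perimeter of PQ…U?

|PQ| = √((-4)² + (3)²) = √25 = 5
|QR| = √((-10)² + (0)²) = √100 = 10
|RS| = √((15)² + (8)²) = √289 = 17
|ST| = √((2)² + (0)²) = √4 = 2
|TU| = √((-3)² + (-4)²) = √25 = 5
|UP| = √((0)² + (-7)²) = √49 = 7
Perimeter = 5 + 10 + 17 + 2 + 5 + 7 = 46.

46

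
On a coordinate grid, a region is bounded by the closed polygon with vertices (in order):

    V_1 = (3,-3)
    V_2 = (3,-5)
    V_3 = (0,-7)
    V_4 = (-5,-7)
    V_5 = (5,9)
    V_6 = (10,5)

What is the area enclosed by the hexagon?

91

Apply Gauss's area formula: 2A = Σ (x_i·y_{i+1} − x_{i+1}·y_i), indices taken mod 6.
Σ = (-6) + (-21) + (-35) + (-10) + (-65) + (-45) = -182
Area = |Σ|/2 = 91.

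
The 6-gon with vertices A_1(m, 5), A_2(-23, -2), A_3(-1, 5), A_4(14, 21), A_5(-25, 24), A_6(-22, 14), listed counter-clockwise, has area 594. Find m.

-22

Write out the shoelace sum; only the two edges meeting at A_1 involve m:
2·Area = [((-22)·5 − m·14) + (m·(-2) − (-23)·5)] + 831
       = -16·m + 836 = 1188
⇒ m = -22.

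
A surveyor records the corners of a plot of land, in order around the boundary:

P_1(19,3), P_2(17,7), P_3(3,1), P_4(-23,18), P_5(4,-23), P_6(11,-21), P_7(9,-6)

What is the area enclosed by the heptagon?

522.5

Σ = (82) + (-4) + (77) + (457) + (169) + (123) + (141) = 1045
Area = |Σ|/2 = 522.5.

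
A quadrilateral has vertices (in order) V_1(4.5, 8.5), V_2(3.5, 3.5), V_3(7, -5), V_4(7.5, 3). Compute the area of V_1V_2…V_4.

26.375

Apply Gauss's area formula: 2A = Σ (x_i·y_{i+1} − x_{i+1}·y_i), indices taken mod 4.
Σ = (-14) + (-42) + (58.5) + (50.25) = 52.75
Area = |Σ|/2 = 26.375.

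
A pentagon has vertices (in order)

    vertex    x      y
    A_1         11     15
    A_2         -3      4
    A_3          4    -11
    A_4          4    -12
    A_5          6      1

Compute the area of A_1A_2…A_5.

A_1→A_2: (11)(4) − (-3)(15) = 89
A_2→A_3: (-3)(-11) − (4)(4) = 17
A_3→A_4: (4)(-12) − (4)(-11) = -4
A_4→A_5: (4)(1) − (6)(-12) = 76
A_5→A_1: (6)(15) − (11)(1) = 79
Σ = 257
Area = |Σ|/2 = 128.5.

128.5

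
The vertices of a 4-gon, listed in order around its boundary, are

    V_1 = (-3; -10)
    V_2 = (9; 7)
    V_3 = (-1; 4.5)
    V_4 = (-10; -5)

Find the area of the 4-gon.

125.75

Σ = (69) + (47.5) + (50) + (85) = 251.5
Area = |Σ|/2 = 125.75.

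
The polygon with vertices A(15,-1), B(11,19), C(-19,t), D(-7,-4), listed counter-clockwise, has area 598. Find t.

22

The doubled signed area Σ (x_i y_{i+1} − x_{i+1} y_i) is linear in t.
With t=0 it equals 800; the coefficient of t is 18 (from the two edges through C).
So 18·t + 800 = 2·598 = 1196 ⇒ t = 22.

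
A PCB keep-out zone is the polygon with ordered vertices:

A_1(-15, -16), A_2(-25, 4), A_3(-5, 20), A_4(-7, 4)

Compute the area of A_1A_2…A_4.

324

Apply the shoelace formula: 2A = Σ (x_i·y_{i+1} − x_{i+1}·y_i), indices taken mod 4.
A_1→A_2: (-15)(4) − (-25)(-16) = -460
A_2→A_3: (-25)(20) − (-5)(4) = -480
A_3→A_4: (-5)(4) − (-7)(20) = 120
A_4→A_1: (-7)(-16) − (-15)(4) = 172
Σ = -648
Area = |Σ|/2 = 324.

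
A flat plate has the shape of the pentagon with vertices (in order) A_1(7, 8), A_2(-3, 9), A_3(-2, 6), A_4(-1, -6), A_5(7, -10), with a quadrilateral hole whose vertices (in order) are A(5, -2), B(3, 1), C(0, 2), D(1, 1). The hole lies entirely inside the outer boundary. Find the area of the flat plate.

137.5

Outer boundary:
Apply the shoelace (surveyor's) formula: 2A = Σ (x_i·y_{i+1} − x_{i+1}·y_i), indices taken mod 5.
Σ = (87) + (0) + (18) + (52) + (126) = 283
Area = |Σ|/2 = 141.5.
Hole:
A→B: (5)(1) − (3)(-2) = 11
B→C: (3)(2) − (0)(1) = 6
C→D: (0)(1) − (1)(2) = -2
D→A: (1)(-2) − (5)(1) = -7
Σ = 8
Area = |Σ|/2 = 4.
Net area = 141.5 − 4 = 137.5.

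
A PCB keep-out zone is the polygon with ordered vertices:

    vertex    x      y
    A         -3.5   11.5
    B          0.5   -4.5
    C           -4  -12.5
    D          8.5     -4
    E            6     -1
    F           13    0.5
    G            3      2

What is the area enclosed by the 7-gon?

Cross-terms: 10, -24.25, 122.25, 15.5, 16, 24.5, 41.5  ⇒  Σ = 205.5
Area = |Σ|/2 = 102.75.

102.75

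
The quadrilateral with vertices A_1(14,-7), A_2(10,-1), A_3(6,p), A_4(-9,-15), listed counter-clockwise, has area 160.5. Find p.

4

The doubled signed area Σ (x_i y_{i+1} − x_{i+1} y_i) is linear in p.
With p=0 it equals 245; the coefficient of p is 19 (from the two edges through A_3).
So 19·p + 245 = 2·160.5 = 321 ⇒ p = 4.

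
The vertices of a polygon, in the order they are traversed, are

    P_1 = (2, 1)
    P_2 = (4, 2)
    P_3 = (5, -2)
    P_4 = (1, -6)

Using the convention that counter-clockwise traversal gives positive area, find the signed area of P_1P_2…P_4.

-16.5

Apply the shoelace (surveyor's) formula: 2A = Σ (x_i·y_{i+1} − x_{i+1}·y_i), indices taken mod 4.
P_1→P_2: (2)(2) − (4)(1) = 0
P_2→P_3: (4)(-2) − (5)(2) = -18
P_3→P_4: (5)(-6) − (1)(-2) = -28
P_4→P_1: (1)(1) − (2)(-6) = 13
Σ = -33
Signed area = Σ/2 = -16.5 (negative ⇒ clockwise traversal).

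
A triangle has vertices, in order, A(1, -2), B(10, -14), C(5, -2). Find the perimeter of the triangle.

32

|AB| = √((9)² + (-12)²) = √225 = 15
|BC| = √((-5)² + (12)²) = √169 = 13
|CA| = √((-4)² + (0)²) = √16 = 4
Perimeter = 15 + 13 + 4 = 32.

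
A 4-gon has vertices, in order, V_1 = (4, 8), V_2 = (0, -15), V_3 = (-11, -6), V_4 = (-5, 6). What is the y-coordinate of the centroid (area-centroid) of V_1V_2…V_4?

-427/165

Apply Gauss's area formula. First the cross-terms c_i = x_i·y_{i+1} − x_{i+1}·y_i:
  -60, -165, -96, -64  ⇒  2A = -385, A = -192.5.
Then Σ (y_i + y_{i+1})·c_i = 2989, so ȳ = 2989 / (6·(-192.5)) = -427/165.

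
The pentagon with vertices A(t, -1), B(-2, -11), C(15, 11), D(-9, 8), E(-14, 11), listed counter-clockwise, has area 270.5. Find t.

-7

The doubled signed area Σ (x_i y_{i+1} − x_{i+1} y_i) is linear in t.
With t=0 it equals 387; the coefficient of t is -22 (from the two edges through A).
So -22·t + 387 = 2·270.5 = 541 ⇒ t = -7.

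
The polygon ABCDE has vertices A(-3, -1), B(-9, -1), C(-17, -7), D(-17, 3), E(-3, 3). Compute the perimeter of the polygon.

44

|AB| = √((-6)² + (0)²) = √36 = 6
|BC| = √((-8)² + (-6)²) = √100 = 10
|CD| = √((0)² + (10)²) = √100 = 10
|DE| = √((14)² + (0)²) = √196 = 14
|EA| = √((0)² + (-4)²) = √16 = 4
Perimeter = 6 + 10 + 10 + 14 + 4 = 44.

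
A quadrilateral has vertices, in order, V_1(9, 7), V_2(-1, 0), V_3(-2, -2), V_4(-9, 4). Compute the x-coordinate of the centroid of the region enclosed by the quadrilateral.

-28/29

Apply the surveyor's formula. First the cross-terms c_i = x_i·y_{i+1} − x_{i+1}·y_i:
  7, 2, -26, -99  ⇒  2A = -116, A = -58.
Then Σ (x_i + x_{i+1})·c_i = 336, so x̄ = 336 / (6·(-58)) = -28/29.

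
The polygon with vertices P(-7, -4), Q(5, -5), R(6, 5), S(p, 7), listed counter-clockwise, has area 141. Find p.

The doubled signed area Σ (x_i y_{i+1} − x_{i+1} y_i) is linear in p.
With p=0 it equals 201; the coefficient of p is -9 (from the two edges through S).
So -9·p + 201 = 2·141 = 282 ⇒ p = -9.

-9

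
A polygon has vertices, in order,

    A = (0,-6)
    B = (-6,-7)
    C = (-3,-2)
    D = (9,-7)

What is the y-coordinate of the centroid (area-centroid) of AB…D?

Apply Gauss's area formula. First the cross-terms c_i = x_i·y_{i+1} − x_{i+1}·y_i:
  -36, -9, 39, -54  ⇒  2A = -60, A = -30.
Then Σ (y_i + y_{i+1})·c_i = 900, so ȳ = 900 / (6·(-30)) = -5.

-5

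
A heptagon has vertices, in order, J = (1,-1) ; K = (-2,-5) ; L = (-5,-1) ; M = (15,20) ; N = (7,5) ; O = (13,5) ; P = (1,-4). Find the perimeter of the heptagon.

|JK| = √((-3)² + (-4)²) = √25 = 5
|KL| = √((-3)² + (4)²) = √25 = 5
|LM| = √((20)² + (21)²) = √841 = 29
|MN| = √((-8)² + (-15)²) = √289 = 17
|NO| = √((6)² + (0)²) = √36 = 6
|OP| = √((-12)² + (-9)²) = √225 = 15
|PJ| = √((0)² + (3)²) = √9 = 3
Perimeter = 5 + 5 + 29 + 17 + 6 + 15 + 3 = 80.

80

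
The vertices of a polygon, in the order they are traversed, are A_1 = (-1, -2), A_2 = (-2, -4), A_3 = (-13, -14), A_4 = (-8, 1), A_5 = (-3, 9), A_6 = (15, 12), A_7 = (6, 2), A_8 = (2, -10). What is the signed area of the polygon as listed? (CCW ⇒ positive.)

Apply the shoelace (surveyor's) formula: 2A = Σ (x_i·y_{i+1} − x_{i+1}·y_i), indices taken mod 8.
Σ = (0) + (-24) + (-125) + (-69) + (-171) + (-42) + (-64) + (-14) = -509
Signed area = Σ/2 = -254.5 (negative ⇒ clockwise traversal).

-254.5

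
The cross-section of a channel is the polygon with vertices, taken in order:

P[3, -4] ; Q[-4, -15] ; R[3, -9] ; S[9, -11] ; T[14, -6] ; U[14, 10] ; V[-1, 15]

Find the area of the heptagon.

P→Q: (3)(-15) − (-4)(-4) = -61
Q→R: (-4)(-9) − (3)(-15) = 81
R→S: (3)(-11) − (9)(-9) = 48
S→T: (9)(-6) − (14)(-11) = 100
T→U: (14)(10) − (14)(-6) = 224
U→V: (14)(15) − (-1)(10) = 220
V→P: (-1)(-4) − (3)(15) = -41
Σ = 571
Area = |Σ|/2 = 285.5.

285.5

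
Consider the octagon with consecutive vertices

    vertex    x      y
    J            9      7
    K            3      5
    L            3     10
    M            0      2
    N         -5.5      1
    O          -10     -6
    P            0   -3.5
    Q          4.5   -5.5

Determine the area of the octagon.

115.375

Apply Gauss's area formula: 2A = Σ (x_i·y_{i+1} − x_{i+1}·y_i), indices taken mod 8.
Cross-terms: 24, 15, 6, 11, 43, 35, 15.75, 81  ⇒  Σ = 230.75
Area = |Σ|/2 = 115.375.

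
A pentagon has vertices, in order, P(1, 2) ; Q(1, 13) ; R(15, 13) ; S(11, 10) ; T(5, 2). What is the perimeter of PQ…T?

44

|PQ| = √((0)² + (11)²) = √121 = 11
|QR| = √((14)² + (0)²) = √196 = 14
|RS| = √((-4)² + (-3)²) = √25 = 5
|ST| = √((-6)² + (-8)²) = √100 = 10
|TP| = √((-4)² + (0)²) = √16 = 4
Perimeter = 11 + 14 + 5 + 10 + 4 = 44.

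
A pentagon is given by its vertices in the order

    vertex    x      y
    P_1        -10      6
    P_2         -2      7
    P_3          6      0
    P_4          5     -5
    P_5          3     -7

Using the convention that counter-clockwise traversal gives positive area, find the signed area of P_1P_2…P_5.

-101

Apply Gauss's area formula: 2A = Σ (x_i·y_{i+1} − x_{i+1}·y_i), indices taken mod 5.
Σ = (-58) + (-42) + (-30) + (-20) + (-52) = -202
Signed area = Σ/2 = -101 (negative ⇒ clockwise traversal).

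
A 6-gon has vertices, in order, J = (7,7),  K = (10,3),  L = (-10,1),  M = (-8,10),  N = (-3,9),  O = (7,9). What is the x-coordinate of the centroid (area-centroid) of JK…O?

Apply the shoelace formula. First the cross-terms c_i = x_i·y_{i+1} − x_{i+1}·y_i:
  -49, 40, -92, -42, -90, -14  ⇒  2A = -247, A = -123.5.
Then Σ (x_i + x_{i+1})·c_i = 729, so x̄ = 729 / (6·(-123.5)) = -243/247.

-243/247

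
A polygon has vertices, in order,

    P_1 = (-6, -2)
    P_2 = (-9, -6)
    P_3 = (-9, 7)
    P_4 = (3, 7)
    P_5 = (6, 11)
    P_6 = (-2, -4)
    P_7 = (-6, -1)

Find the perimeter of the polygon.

|P_1P_2| = √((-3)² + (-4)²) = √25 = 5
|P_2P_3| = √((0)² + (13)²) = √169 = 13
|P_3P_4| = √((12)² + (0)²) = √144 = 12
|P_4P_5| = √((3)² + (4)²) = √25 = 5
|P_5P_6| = √((-8)² + (-15)²) = √289 = 17
|P_6P_7| = √((-4)² + (3)²) = √25 = 5
|P_7P_1| = √((0)² + (-1)²) = √1 = 1
Perimeter = 5 + 13 + 12 + 5 + 17 + 5 + 1 = 58.

58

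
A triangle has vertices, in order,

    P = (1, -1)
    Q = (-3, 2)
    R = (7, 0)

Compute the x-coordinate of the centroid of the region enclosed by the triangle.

Apply the shoelace (surveyor's) formula. First the cross-terms c_i = x_i·y_{i+1} − x_{i+1}·y_i:
  -1, -14, -7  ⇒  2A = -22, A = -11.
Then Σ (x_i + x_{i+1})·c_i = -110, so x̄ = -110 / (6·(-11)) = 5/3.

5/3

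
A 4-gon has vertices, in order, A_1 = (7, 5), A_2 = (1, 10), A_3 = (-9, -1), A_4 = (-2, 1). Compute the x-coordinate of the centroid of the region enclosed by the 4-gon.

-26/63

Apply the shoelace formula. First the cross-terms c_i = x_i·y_{i+1} − x_{i+1}·y_i:
  65, 89, -11, -17  ⇒  2A = 126, A = 63.
Then Σ (x_i + x_{i+1})·c_i = -156, so x̄ = -156 / (6·63) = -26/63.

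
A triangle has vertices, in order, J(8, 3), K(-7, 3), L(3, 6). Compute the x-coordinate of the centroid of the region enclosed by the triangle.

4/3

Apply the shoelace formula. First the cross-terms c_i = x_i·y_{i+1} − x_{i+1}·y_i:
  45, -51, -39  ⇒  2A = -45, A = -22.5.
Then Σ (x_i + x_{i+1})·c_i = -180, so x̄ = -180 / (6·(-22.5)) = 4/3.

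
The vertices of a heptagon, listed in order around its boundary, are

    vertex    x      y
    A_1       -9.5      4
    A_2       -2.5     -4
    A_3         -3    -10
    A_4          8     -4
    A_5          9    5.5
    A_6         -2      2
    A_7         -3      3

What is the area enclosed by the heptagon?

Apply Gauss's area formula: 2A = Σ (x_i·y_{i+1} − x_{i+1}·y_i), indices taken mod 7.
A_1→A_2: (-9.5)(-4) − (-2.5)(4) = 48
A_2→A_3: (-2.5)(-10) − (-3)(-4) = 13
A_3→A_4: (-3)(-4) − (8)(-10) = 92
A_4→A_5: (8)(5.5) − (9)(-4) = 80
A_5→A_6: (9)(2) − (-2)(5.5) = 29
A_6→A_7: (-2)(3) − (-3)(2) = 0
A_7→A_1: (-3)(4) − (-9.5)(3) = 16.5
Σ = 278.5
Area = |Σ|/2 = 139.25.

139.25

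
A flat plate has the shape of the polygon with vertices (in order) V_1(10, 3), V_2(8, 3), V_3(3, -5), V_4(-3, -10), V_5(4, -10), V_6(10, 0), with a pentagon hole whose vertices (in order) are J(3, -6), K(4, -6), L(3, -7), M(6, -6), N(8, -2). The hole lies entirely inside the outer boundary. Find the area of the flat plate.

49

Outer boundary:
Apply the surveyor's formula: 2A = Σ (x_i·y_{i+1} − x_{i+1}·y_i), indices taken mod 6.
Cross-terms: 6, -49, -45, 70, 100, 30  ⇒  Σ = 112
Area = |Σ|/2 = 56.
Hole:
Apply the surveyor's formula: 2A = Σ (x_i·y_{i+1} − x_{i+1}·y_i), indices taken mod 5.
Σ = (6) + (-10) + (24) + (36) + (-42) = 14
Area = |Σ|/2 = 7.
Net area = 56 − 7 = 49.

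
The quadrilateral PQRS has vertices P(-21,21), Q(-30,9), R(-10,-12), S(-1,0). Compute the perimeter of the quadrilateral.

88

|PQ| = √((-9)² + (-12)²) = √225 = 15
|QR| = √((20)² + (-21)²) = √841 = 29
|RS| = √((9)² + (12)²) = √225 = 15
|SP| = √((-20)² + (21)²) = √841 = 29
Perimeter = 15 + 29 + 15 + 29 = 88.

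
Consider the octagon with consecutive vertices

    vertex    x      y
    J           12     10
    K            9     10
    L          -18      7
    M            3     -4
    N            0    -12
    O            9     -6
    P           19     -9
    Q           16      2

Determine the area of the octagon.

373.5

Apply the shoelace formula: 2A = Σ (x_i·y_{i+1} − x_{i+1}·y_i), indices taken mod 8.
Cross-terms: 30, 243, 51, -36, 108, 33, 182, 136  ⇒  Σ = 747
Area = |Σ|/2 = 373.5.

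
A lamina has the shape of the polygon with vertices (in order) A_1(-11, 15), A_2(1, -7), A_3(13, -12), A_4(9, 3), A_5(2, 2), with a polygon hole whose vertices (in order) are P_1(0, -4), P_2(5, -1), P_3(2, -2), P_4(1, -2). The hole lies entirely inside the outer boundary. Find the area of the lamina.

173

Outer boundary:
Apply the shoelace formula: 2A = Σ (x_i·y_{i+1} − x_{i+1}·y_i), indices taken mod 5.
Σ = (62) + (79) + (147) + (12) + (52) = 352
Area = |Σ|/2 = 176.
Hole:
Apply the shoelace (surveyor's) formula: 2A = Σ (x_i·y_{i+1} − x_{i+1}·y_i), indices taken mod 4.
Σ = (20) + (-8) + (-2) + (-4) = 6
Area = |Σ|/2 = 3.
Net area = 176 − 3 = 173.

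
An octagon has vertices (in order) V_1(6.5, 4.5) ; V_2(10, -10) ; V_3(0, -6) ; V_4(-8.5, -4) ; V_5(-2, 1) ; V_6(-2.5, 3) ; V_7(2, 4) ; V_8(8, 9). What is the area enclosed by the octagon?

146.75

Apply Gauss's area formula: 2A = Σ (x_i·y_{i+1} − x_{i+1}·y_i), indices taken mod 8.
Cross-terms: -110, -60, -51, -16.5, -3.5, -16, -14, -22.5  ⇒  Σ = -293.5
Area = |Σ|/2 = 146.75.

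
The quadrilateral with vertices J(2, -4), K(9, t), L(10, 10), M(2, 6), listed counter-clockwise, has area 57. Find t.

4

The doubled signed area Σ (x_i y_{i+1} − x_{i+1} y_i) is linear in t.
With t=0 it equals 146; the coefficient of t is -8 (from the two edges through K).
So -8·t + 146 = 2·57 = 114 ⇒ t = 4.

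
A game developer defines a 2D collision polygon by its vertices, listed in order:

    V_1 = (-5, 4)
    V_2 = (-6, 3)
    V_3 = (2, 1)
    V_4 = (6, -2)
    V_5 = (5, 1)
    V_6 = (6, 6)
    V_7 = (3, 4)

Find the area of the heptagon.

32.5

V_1→V_2: (-5)(3) − (-6)(4) = 9
V_2→V_3: (-6)(1) − (2)(3) = -12
V_3→V_4: (2)(-2) − (6)(1) = -10
V_4→V_5: (6)(1) − (5)(-2) = 16
V_5→V_6: (5)(6) − (6)(1) = 24
V_6→V_7: (6)(4) − (3)(6) = 6
V_7→V_1: (3)(4) − (-5)(4) = 32
Σ = 65
Area = |Σ|/2 = 32.5.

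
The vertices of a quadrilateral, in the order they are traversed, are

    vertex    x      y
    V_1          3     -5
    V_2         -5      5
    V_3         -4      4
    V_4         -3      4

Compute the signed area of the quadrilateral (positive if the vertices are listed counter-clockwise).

Apply the surveyor's formula: 2A = Σ (x_i·y_{i+1} − x_{i+1}·y_i), indices taken mod 4.
Σ = (-10) + (0) + (-4) + (3) = -11
Signed area = Σ/2 = -5.5 (negative ⇒ clockwise traversal).

-5.5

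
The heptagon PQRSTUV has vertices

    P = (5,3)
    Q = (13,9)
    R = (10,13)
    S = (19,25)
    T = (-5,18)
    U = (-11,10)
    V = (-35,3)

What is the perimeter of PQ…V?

130

|PQ| = √((8)² + (6)²) = √100 = 10
|QR| = √((-3)² + (4)²) = √25 = 5
|RS| = √((9)² + (12)²) = √225 = 15
|ST| = √((-24)² + (-7)²) = √625 = 25
|TU| = √((-6)² + (-8)²) = √100 = 10
|UV| = √((-24)² + (-7)²) = √625 = 25
|VP| = √((40)² + (0)²) = √1600 = 40
Perimeter = 10 + 5 + 15 + 25 + 10 + 25 + 40 = 130.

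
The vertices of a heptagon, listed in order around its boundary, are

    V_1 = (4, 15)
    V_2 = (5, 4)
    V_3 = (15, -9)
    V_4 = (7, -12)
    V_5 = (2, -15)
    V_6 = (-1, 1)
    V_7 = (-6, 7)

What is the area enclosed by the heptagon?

247

Cross-terms: -59, -105, -117, -81, -13, -1, -118  ⇒  Σ = -494
Area = |Σ|/2 = 247.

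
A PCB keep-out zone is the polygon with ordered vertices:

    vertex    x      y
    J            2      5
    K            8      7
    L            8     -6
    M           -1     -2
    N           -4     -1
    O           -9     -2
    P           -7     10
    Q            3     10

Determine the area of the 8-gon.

184.5

Σ = (-26) + (-104) + (-22) + (-7) + (-1) + (-104) + (-100) + (-5) = -369
Area = |Σ|/2 = 184.5.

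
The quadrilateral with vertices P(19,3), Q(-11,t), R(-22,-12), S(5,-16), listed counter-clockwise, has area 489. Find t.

Write out the shoelace sum; only the two edges meeting at Q involve t:
2·Area = [(19·t − (-11)·3) + ((-11)·(-12) − (-22)·t)] + 731
       = 41·t + 896 = 978
⇒ t = 2.

2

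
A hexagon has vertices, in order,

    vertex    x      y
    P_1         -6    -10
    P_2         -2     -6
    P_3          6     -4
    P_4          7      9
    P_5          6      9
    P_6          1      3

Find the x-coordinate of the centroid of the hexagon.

Apply Gauss's area formula. First the cross-terms c_i = x_i·y_{i+1} − x_{i+1}·y_i:
  16, 44, 82, 9, 9, 8  ⇒  2A = 168, A = 84.
Then Σ (x_i + x_{i+1})·c_i = 1254, so x̄ = 1254 / (6·84) = 209/84.

209/84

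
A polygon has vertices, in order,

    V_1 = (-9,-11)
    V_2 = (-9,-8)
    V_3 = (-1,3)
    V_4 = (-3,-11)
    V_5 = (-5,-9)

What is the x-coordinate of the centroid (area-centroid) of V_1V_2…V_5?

Apply the shoelace (surveyor's) formula. First the cross-terms c_i = x_i·y_{i+1} − x_{i+1}·y_i:
  -27, -35, 20, -28, -26  ⇒  2A = -96, A = -48.
Then Σ (x_i + x_{i+1})·c_i = 1344, so x̄ = 1344 / (6·(-48)) = -14/3.

-14/3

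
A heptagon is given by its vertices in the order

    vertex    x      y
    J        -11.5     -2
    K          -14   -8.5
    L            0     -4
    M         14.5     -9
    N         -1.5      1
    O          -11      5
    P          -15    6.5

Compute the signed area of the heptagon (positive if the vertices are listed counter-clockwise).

Apply the surveyor's formula: 2A = Σ (x_i·y_{i+1} − x_{i+1}·y_i), indices taken mod 7.
Σ = (69.75) + (56) + (58) + (1) + (3.5) + (3.5) + (104.75) = 296.5
Signed area = Σ/2 = 148.25 (positive ⇒ counter-clockwise traversal).

148.25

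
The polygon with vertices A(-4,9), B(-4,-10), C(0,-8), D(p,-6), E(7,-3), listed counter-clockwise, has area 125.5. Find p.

10

The doubled signed area Σ (x_i y_{i+1} − x_{i+1} y_i) is linear in p.
With p=0 it equals 201; the coefficient of p is 5 (from the two edges through D).
So 5·p + 201 = 2·125.5 = 251 ⇒ p = 10.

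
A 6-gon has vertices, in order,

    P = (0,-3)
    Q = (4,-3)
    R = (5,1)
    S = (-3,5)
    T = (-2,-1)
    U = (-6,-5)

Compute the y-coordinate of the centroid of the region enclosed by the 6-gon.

-29/141

Apply the shoelace formula. First the cross-terms c_i = x_i·y_{i+1} − x_{i+1}·y_i:
  12, 19, 28, 13, 4, 18  ⇒  2A = 94, A = 47.
Then Σ (y_i + y_{i+1})·c_i = -58, so ȳ = -58 / (6·47) = -29/141.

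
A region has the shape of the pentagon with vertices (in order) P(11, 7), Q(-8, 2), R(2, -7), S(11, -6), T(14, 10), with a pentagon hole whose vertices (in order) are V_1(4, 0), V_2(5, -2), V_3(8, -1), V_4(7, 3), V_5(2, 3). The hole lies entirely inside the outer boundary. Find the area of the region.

Outer boundary:
Cross-terms: 78, 52, 65, 194, -12  ⇒  Σ = 377
Area = |Σ|/2 = 188.5.
Hole:
Apply the shoelace (surveyor's) formula: 2A = Σ (x_i·y_{i+1} − x_{i+1}·y_i), indices taken mod 5.
Σ = (-8) + (11) + (31) + (15) + (-12) = 37
Area = |Σ|/2 = 18.5.
Net area = 188.5 − 18.5 = 170.

170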